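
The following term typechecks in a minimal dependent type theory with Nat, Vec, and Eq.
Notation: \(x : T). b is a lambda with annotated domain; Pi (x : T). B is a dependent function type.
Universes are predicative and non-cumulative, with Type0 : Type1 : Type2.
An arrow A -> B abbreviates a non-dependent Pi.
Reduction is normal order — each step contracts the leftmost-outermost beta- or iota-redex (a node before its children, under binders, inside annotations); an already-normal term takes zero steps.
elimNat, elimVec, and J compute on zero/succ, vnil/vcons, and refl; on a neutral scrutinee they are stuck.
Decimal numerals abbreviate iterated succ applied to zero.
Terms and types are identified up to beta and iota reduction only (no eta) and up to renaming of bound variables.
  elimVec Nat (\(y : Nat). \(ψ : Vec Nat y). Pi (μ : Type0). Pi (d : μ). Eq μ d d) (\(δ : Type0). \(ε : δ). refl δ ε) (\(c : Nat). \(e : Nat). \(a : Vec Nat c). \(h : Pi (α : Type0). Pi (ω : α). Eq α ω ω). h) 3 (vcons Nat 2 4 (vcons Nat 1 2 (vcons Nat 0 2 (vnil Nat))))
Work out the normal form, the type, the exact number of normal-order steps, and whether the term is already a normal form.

reduced normal form:
  \(y : Type0). \(ψ : y). refl y ψ
type:
  Pi (y : Type0). Pi (ψ : y). Eq y ψ ψ
normal-order step count: 16
started in normal form: no
first redex: an elimVec iota-redex


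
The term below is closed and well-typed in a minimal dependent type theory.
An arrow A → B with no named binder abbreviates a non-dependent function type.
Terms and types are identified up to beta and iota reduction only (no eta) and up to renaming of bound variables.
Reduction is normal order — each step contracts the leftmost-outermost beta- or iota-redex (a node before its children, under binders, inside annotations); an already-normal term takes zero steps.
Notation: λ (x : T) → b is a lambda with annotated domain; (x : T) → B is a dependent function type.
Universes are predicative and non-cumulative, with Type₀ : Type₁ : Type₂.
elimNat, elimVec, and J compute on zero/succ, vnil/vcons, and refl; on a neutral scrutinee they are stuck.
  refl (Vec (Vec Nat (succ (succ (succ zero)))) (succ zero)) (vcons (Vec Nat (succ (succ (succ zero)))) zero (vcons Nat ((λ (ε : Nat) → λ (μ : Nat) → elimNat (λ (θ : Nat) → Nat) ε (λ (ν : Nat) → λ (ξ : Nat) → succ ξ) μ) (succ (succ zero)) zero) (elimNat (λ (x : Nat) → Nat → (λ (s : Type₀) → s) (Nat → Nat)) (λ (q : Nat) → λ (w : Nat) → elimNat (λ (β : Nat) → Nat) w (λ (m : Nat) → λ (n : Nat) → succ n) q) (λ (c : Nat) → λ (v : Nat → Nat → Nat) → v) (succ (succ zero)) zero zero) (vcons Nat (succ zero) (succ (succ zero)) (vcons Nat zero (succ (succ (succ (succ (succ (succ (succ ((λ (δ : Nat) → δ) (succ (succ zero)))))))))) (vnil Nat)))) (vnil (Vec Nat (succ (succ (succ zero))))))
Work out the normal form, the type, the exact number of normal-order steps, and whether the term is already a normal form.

resulting normal form:
  refl (Vec (Vec Nat (succ (succ (succ zero)))) (succ zero)) (vcons (Vec Nat (succ (succ (succ zero)))) zero (vcons Nat (succ (succ zero)) zero (vcons Nat (succ zero) (succ (succ zero)) (vcons Nat zero (succ (succ (succ (succ (succ (succ (succ (succ (succ zero))))))))) (vnil Nat)))) (vnil (Vec Nat (succ (succ (succ zero))))))
the term's type:
  Eq (Vec (Vec Nat (succ (succ (succ zero)))) (succ zero)) (vcons (Vec Nat (succ (succ (succ zero)))) zero (vcons Nat (succ (succ zero)) zero (vcons Nat (succ zero) (succ (succ zero)) (vcons Nat zero (succ (succ (succ (succ (succ (succ (succ (succ (succ zero))))))))) (vnil Nat)))) (vnil (Vec Nat (succ (succ (succ zero)))))) (vcons (Vec Nat (succ (succ (succ zero)))) zero (vcons Nat (succ (succ zero)) zero (vcons Nat (succ zero) (succ (succ zero)) (vcons Nat zero (succ (succ (succ (succ (succ (succ (succ (succ (succ zero))))))))) (vnil Nat)))) (vnil (Vec Nat (succ (succ (succ zero))))))
steps to reach normal form (normal order): 14
term was already normal: no
first contracted redex: a beta-redex


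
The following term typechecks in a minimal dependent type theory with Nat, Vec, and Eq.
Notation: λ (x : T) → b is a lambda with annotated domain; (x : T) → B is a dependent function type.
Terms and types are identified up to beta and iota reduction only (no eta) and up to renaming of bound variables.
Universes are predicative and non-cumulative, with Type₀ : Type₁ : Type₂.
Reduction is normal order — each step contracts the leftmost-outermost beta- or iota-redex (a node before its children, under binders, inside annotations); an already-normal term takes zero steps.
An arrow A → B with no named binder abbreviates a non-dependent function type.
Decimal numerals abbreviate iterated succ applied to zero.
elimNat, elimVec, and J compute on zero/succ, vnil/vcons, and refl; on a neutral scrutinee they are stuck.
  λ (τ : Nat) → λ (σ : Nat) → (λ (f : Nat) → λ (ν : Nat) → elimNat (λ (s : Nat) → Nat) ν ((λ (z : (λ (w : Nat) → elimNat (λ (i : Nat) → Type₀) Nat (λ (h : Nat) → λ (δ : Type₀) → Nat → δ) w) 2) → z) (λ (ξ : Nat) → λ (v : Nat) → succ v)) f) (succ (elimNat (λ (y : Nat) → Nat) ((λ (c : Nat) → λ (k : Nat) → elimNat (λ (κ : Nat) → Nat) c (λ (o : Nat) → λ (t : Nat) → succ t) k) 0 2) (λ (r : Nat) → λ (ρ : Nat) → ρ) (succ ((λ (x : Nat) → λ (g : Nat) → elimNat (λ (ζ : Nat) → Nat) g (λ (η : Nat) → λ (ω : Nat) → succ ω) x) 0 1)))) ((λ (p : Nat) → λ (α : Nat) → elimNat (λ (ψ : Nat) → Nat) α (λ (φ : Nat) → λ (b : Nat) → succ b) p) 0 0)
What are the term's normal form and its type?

resulting normal form:
  λ (τ : Nat) → λ (σ : Nat) → 3
the term's type:
  Nat → Nat → Nat


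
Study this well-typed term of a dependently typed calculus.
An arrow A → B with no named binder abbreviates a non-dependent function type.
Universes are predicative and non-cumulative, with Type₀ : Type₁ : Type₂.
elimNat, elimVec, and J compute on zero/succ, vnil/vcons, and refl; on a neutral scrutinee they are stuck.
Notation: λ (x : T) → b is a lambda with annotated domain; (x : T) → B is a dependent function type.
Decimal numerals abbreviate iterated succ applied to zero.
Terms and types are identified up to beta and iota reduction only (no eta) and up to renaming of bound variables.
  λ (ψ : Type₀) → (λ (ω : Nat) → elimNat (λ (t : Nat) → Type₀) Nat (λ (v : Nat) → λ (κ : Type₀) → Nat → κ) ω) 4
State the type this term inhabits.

type:
  Type₀ → Type₀


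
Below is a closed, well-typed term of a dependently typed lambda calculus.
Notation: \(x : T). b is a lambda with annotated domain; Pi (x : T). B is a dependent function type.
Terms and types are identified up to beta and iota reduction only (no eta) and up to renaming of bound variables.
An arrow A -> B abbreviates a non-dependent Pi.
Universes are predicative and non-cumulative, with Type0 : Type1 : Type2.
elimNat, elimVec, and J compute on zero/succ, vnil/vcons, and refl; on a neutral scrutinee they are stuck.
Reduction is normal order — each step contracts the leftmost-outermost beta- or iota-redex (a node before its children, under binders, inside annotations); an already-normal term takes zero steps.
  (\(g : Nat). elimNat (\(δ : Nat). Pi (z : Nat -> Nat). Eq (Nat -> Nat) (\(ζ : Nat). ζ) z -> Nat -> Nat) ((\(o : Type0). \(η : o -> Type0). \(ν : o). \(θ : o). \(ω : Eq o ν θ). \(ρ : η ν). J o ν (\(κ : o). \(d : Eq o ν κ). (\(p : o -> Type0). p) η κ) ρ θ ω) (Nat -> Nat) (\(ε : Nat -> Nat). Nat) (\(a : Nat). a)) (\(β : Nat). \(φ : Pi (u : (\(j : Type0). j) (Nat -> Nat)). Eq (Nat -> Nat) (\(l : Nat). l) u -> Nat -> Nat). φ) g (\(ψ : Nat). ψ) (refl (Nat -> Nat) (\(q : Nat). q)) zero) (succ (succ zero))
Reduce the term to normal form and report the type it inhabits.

reduced normal form:
  zero
the term's type:
  Nat
observation: the leftmost-outermost redex is a beta-redex, and normalization takes 15 steps.


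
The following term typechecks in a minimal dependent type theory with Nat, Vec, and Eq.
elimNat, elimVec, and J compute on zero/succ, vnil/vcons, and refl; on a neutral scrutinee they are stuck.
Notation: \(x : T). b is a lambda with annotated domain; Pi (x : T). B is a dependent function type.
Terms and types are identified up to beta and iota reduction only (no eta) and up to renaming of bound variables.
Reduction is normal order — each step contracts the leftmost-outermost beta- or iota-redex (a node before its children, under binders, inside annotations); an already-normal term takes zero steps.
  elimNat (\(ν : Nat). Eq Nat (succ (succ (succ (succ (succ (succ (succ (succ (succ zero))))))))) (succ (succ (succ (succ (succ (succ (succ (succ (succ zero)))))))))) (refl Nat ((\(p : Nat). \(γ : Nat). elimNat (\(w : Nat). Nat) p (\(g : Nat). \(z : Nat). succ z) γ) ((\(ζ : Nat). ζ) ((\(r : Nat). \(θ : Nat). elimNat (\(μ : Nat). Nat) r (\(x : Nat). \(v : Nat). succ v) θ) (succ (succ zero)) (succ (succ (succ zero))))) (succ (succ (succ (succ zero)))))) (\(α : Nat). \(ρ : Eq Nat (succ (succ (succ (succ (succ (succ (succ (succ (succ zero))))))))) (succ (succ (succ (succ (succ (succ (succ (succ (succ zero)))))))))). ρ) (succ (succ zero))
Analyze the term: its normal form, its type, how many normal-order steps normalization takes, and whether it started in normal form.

resulting normal form:
  refl Nat (succ (succ (succ (succ (succ (succ (succ (succ (succ zero)))))))))
inferred type:
  Eq Nat (succ (succ (succ (succ (succ (succ (succ (succ (succ zero))))))))) (succ (succ (succ (succ (succ (succ (succ (succ (succ zero)))))))))
normal-order step count: 35
already normal: no
first contracted redex: an elimNat iota-redex


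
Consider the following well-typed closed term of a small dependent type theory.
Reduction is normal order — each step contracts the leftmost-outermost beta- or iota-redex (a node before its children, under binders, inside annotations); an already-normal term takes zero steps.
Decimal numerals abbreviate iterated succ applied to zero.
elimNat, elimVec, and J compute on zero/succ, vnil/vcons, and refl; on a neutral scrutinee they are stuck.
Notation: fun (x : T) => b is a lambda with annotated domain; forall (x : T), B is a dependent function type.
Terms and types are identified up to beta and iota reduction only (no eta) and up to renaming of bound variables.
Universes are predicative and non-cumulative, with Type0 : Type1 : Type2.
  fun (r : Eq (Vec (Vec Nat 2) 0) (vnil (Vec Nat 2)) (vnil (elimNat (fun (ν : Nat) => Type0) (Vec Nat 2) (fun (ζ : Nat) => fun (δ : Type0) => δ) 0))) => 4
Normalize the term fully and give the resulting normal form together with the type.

normal form:
  fun (r : Eq (Vec (Vec Nat 2) 0) (vnil (Vec Nat 2)) (vnil (Vec Nat 2))) => 4
the term's type:
  forall (r : Eq (Vec (Vec Nat 2) 0) (vnil (Vec Nat 2)) (vnil (Vec Nat 2))), Nat
observation: reduction starts at an elimNat iota-redex, and 1 normal-order step reach the normal form.


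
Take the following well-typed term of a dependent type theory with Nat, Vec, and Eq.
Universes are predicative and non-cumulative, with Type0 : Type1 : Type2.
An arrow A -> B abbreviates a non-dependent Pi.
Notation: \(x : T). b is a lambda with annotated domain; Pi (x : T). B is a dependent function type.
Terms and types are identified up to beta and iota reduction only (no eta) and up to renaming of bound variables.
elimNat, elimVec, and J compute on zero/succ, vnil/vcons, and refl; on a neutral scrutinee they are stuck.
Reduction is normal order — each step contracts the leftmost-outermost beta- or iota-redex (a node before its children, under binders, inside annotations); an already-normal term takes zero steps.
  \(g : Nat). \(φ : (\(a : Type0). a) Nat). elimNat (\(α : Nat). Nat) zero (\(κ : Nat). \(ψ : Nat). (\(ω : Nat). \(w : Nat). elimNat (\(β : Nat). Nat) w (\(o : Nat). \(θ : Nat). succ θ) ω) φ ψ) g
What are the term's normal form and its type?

normal form:
  \(g : Nat). \(φ : Nat). elimNat (\(a : Nat). Nat) zero (\(α : Nat). \(κ : Nat). elimNat (\(ψ : Nat). Nat) κ (\(ω : Nat). \(w : Nat). succ w) φ) g
the term's type:
  Nat -> Nat -> Nat


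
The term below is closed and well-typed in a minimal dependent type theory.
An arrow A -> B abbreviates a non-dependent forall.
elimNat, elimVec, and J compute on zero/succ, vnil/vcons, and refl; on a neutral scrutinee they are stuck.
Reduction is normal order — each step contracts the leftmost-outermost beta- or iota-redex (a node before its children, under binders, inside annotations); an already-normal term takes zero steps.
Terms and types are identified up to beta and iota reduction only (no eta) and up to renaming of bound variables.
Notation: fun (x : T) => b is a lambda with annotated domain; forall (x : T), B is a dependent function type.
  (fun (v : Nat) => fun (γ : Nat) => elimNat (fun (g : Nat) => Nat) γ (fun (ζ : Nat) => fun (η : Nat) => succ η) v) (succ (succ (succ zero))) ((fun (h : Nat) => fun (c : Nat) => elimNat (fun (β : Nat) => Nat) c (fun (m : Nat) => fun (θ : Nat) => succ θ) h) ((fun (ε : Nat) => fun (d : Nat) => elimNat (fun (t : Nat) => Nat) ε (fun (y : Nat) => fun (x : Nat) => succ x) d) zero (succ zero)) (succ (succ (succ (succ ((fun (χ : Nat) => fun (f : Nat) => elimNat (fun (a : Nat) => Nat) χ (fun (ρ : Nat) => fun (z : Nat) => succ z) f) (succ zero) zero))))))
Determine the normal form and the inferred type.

normal form:
  succ (succ (succ (succ (succ (succ (succ (succ (succ zero))))))))
the term's type:
  Nat


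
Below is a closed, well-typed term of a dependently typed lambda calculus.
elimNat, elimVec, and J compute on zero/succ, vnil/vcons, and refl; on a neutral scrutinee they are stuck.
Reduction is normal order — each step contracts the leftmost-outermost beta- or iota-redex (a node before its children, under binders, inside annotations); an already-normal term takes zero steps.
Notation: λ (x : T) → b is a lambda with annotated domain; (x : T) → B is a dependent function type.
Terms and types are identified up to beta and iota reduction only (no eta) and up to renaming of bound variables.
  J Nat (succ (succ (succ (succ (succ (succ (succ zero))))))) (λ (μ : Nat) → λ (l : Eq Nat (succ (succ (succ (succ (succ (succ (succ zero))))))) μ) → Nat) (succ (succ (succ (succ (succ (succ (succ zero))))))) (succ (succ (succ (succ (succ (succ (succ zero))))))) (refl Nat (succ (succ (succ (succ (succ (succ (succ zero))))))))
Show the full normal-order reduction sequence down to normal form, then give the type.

normal-order reduction sequence:
  J Nat (succ (succ (succ (succ (succ (succ (succ zero))))))) (λ (μ : Nat) → λ (l : Eq Nat (succ (succ (succ (succ (succ (succ (succ zero))))))) μ) → Nat) (succ (succ (succ (succ (succ (succ (succ zero))))))) (succ (succ (succ (succ (succ (succ (succ zero))))))) (refl Nat (succ (succ (succ (succ (succ (succ (succ zero))))))))
  ~> succ (succ (succ (succ (succ (succ (succ zero))))))
the term's type:
  Nat


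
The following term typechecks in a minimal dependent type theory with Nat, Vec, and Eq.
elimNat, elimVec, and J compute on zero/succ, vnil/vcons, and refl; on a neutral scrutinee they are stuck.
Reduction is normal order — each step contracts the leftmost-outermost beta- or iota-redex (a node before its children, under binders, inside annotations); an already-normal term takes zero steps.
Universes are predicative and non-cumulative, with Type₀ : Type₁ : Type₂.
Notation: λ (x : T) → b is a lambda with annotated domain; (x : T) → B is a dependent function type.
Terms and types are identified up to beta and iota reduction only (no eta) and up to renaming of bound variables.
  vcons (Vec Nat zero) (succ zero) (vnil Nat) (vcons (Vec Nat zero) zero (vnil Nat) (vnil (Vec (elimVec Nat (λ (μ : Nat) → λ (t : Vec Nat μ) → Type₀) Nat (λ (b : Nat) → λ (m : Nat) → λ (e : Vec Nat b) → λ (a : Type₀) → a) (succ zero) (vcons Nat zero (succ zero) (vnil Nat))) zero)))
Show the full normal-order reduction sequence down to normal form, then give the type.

normal-order reduction sequence:
  vcons (Vec Nat zero) (succ zero) (vnil Nat) (vcons (Vec Nat zero) zero (vnil Nat) (vnil (Vec (elimVec Nat (λ (μ : Nat) → λ (t : Vec Nat μ) → Type₀) Nat (λ (b : Nat) → λ (m : Nat) → λ (e : Vec Nat b) → λ (a : Type₀) → a) (succ zero) (vcons Nat zero (succ zero) (vnil Nat))) zero)))
  ~> vcons (Vec Nat zero) (succ zero) (vnil Nat) (vcons (Vec Nat zero) zero (vnil Nat) (vnil (Vec ((λ (μ : Nat) → λ (t : Nat) → λ (b : Vec Nat μ) → λ (m : Type₀) → m) zero (succ zero) (vnil Nat) (elimVec Nat (λ (e : Nat) → λ (a : Vec Nat e) → Type₀) Nat (λ (k : Nat) → λ (y : Nat) → λ (ψ : Vec Nat k) → λ (σ : Type₀) → σ) zero (vnil Nat))) zero)))
  ~> vcons (Vec Nat zero) (succ zero) (vnil Nat) (vcons (Vec Nat zero) zero (vnil Nat) (vnil (Vec ((λ (μ : Nat) → λ (t : Vec Nat zero) → λ (b : Type₀) → b) (succ zero) (vnil Nat) (elimVec Nat (λ (m : Nat) → λ (e : Vec Nat m) → Type₀) Nat (λ (a : Nat) → λ (k : Nat) → λ (y : Vec Nat a) → λ (ψ : Type₀) → ψ) zero (vnil Nat))) zero)))
  ~> vcons (Vec Nat zero) (succ zero) (vnil Nat) (vcons (Vec Nat zero) zero (vnil Nat) (vnil (Vec ((λ (μ : Vec Nat zero) → λ (t : Type₀) → t) (vnil Nat) (elimVec Nat (λ (b : Nat) → λ (m : Vec Nat b) → Type₀) Nat (λ (e : Nat) → λ (a : Nat) → λ (k : Vec Nat e) → λ (y : Type₀) → y) zero (vnil Nat))) zero)))
  ~> vcons (Vec Nat zero) (succ zero) (vnil Nat) (vcons (Vec Nat zero) zero (vnil Nat) (vnil (Vec ((λ (μ : Type₀) → μ) (elimVec Nat (λ (t : Nat) → λ (b : Vec Nat t) → Type₀) Nat (λ (m : Nat) → λ (e : Nat) → λ (a : Vec Nat m) → λ (k : Type₀) → k) zero (vnil Nat))) zero)))
  ~> vcons (Vec Nat zero) (succ zero) (vnil Nat) (vcons (Vec Nat zero) zero (vnil Nat) (vnil (Vec (elimVec Nat (λ (μ : Nat) → λ (t : Vec Nat μ) → Type₀) Nat (λ (b : Nat) → λ (m : Nat) → λ (e : Vec Nat b) → λ (a : Type₀) → a) zero (vnil Nat)) zero)))
  ~> vcons (Vec Nat zero) (succ zero) (vnil Nat) (vcons (Vec Nat zero) zero (vnil Nat) (vnil (Vec Nat zero)))
type:
  Vec (Vec Nat zero) (succ (succ zero))


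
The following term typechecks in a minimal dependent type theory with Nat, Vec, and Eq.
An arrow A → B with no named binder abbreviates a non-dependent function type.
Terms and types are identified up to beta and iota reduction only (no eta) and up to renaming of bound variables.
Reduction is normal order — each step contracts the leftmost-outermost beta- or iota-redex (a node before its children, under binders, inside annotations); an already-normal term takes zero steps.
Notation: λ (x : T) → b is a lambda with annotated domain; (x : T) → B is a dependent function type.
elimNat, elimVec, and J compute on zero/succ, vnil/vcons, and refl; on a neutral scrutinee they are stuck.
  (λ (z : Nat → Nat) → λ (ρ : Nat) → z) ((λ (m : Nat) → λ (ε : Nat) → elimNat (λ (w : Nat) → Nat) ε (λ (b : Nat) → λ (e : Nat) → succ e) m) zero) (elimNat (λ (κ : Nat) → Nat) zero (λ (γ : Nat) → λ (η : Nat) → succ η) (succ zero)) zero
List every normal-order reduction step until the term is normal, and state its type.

normal-order reduction sequence:
  (λ (z : Nat → Nat) → λ (ρ : Nat) → z) ((λ (m : Nat) → λ (ε : Nat) → elimNat (λ (w : Nat) → Nat) ε (λ (b : Nat) → λ (e : Nat) → succ e) m) zero) (elimNat (λ (κ : Nat) → Nat) zero (λ (γ : Nat) → λ (η : Nat) → succ η) (succ zero)) zero
  ~> (λ (z : Nat) → (λ (ρ : Nat) → λ (m : Nat) → elimNat (λ (ε : Nat) → Nat) m (λ (w : Nat) → λ (b : Nat) → succ b) ρ) zero) (elimNat (λ (e : Nat) → Nat) zero (λ (κ : Nat) → λ (γ : Nat) → succ γ) (succ zero)) zero
  ~> (λ (z : Nat) → λ (ρ : Nat) → elimNat (λ (m : Nat) → Nat) ρ (λ (ε : Nat) → λ (w : Nat) → succ w) z) zero zero
  ~> (λ (z : Nat) → elimNat (λ (ρ : Nat) → Nat) z (λ (m : Nat) → λ (ε : Nat) → succ ε) zero) zero
  ~> elimNat (λ (z : Nat) → Nat) zero (λ (ρ : Nat) → λ (m : Nat) → succ m) zero
  ~> zero
type:
  Nat


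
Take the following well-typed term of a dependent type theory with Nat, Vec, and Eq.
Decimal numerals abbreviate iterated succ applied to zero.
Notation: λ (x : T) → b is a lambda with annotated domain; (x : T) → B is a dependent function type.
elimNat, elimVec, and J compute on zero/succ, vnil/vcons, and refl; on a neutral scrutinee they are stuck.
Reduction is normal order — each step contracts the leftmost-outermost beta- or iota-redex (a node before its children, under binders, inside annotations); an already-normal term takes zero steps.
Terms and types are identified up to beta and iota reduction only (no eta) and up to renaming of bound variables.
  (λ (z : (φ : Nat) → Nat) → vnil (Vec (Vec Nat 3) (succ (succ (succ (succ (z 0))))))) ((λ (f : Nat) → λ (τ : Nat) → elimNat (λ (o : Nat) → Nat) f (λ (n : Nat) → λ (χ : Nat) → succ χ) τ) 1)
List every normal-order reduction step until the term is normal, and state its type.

normal-order reduction sequence:
  (λ (z : (φ : Nat) → Nat) → vnil (Vec (Vec Nat 3) (succ (succ (succ (succ (z 0))))))) ((λ (f : Nat) → λ (τ : Nat) → elimNat (λ (o : Nat) → Nat) f (λ (n : Nat) → λ (χ : Nat) → succ χ) τ) 1)
  ~> vnil (Vec (Vec Nat 3) (succ (succ (succ (succ ((λ (z : Nat) → λ (φ : Nat) → elimNat (λ (f : Nat) → Nat) z (λ (τ : Nat) → λ (o : Nat) → succ o) φ) 1 0))))))
  ~> vnil (Vec (Vec Nat 3) (succ (succ (succ (succ ((λ (z : Nat) → elimNat (λ (φ : Nat) → Nat) 1 (λ (f : Nat) → λ (τ : Nat) → succ τ) z) 0))))))
  ~> vnil (Vec (Vec Nat 3) (succ (succ (succ (succ (elimNat (λ (z : Nat) → Nat) 1 (λ (φ : Nat) → λ (f : Nat) → succ f) 0))))))
  ~> vnil (Vec (Vec Nat 3) 5)
type:
  Vec (Vec (Vec Nat 3) 5) 0


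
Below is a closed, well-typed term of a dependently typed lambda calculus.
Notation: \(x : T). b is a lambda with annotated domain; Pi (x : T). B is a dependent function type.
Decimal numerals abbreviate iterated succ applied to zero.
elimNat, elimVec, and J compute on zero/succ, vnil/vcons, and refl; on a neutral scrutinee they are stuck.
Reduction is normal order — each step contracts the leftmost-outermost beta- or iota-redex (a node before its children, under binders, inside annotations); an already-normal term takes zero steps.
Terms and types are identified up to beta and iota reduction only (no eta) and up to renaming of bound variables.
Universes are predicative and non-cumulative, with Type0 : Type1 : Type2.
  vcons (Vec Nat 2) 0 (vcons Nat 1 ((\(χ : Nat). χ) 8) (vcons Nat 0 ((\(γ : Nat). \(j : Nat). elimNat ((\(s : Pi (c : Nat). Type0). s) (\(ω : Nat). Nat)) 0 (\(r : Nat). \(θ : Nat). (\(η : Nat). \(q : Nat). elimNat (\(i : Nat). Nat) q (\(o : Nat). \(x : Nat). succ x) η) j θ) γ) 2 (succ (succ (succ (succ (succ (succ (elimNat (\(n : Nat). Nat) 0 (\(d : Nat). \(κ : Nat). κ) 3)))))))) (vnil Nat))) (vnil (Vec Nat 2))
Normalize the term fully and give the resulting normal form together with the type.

reduced normal form:
  vcons (Vec Nat 2) 0 (vcons Nat 1 8 (vcons Nat 0 12 (vnil Nat))) (vnil (Vec Nat 2))
type:
  Vec (Vec Nat 2) 1


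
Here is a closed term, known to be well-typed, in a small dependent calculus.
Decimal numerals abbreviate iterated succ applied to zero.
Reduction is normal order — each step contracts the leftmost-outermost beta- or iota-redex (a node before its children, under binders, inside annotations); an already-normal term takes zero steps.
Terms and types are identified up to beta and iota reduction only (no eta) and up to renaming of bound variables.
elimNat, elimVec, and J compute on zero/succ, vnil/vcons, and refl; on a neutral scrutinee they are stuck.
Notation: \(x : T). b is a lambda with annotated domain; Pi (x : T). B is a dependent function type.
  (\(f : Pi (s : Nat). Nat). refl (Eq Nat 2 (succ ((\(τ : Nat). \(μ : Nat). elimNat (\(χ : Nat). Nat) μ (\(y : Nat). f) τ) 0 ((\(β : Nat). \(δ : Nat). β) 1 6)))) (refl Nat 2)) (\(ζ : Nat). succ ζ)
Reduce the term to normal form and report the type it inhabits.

normal form:
  refl (Eq Nat 2 2) (refl Nat 2)
inferred type:
  Eq (Eq Nat 2 2) (refl Nat 2) (refl Nat 2)
observation: the leftmost-outermost redex is a beta-redex, and normalization takes 6 steps.


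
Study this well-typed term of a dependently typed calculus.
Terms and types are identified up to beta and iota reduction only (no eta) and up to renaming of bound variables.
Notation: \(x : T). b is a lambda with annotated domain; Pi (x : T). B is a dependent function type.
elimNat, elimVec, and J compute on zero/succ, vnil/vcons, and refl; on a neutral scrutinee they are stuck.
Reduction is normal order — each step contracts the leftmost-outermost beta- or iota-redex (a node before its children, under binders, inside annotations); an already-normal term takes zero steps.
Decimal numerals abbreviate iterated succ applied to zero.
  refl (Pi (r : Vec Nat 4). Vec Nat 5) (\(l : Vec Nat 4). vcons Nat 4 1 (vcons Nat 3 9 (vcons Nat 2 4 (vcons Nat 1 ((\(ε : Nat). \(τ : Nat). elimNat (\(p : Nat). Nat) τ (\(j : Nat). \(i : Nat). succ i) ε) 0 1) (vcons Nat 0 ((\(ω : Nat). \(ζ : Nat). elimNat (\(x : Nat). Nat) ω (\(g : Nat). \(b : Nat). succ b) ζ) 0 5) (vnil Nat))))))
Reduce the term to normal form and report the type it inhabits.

normal form:
  refl (Pi (r : Vec Nat 4). Vec Nat 5) (\(l : Vec Nat 4). vcons Nat 4 1 (vcons Nat 3 9 (vcons Nat 2 4 (vcons Nat 1 1 (vcons Nat 0 5 (vnil Nat))))))
type:
  Eq (Pi (r : Vec Nat 4). Vec Nat 5) (\(l : Vec Nat 4). vcons Nat 4 1 (vcons Nat 3 9 (vcons Nat 2 4 (vcons Nat 1 1 (vcons Nat 0 5 (vnil Nat)))))) (\(ε : Vec Nat 4). vcons Nat 4 1 (vcons Nat 3 9 (vcons Nat 2 4 (vcons Nat 1 1 (vcons Nat 0 5 (vnil Nat))))))
observation: the term reaches its normal form after 21 normal-order steps.


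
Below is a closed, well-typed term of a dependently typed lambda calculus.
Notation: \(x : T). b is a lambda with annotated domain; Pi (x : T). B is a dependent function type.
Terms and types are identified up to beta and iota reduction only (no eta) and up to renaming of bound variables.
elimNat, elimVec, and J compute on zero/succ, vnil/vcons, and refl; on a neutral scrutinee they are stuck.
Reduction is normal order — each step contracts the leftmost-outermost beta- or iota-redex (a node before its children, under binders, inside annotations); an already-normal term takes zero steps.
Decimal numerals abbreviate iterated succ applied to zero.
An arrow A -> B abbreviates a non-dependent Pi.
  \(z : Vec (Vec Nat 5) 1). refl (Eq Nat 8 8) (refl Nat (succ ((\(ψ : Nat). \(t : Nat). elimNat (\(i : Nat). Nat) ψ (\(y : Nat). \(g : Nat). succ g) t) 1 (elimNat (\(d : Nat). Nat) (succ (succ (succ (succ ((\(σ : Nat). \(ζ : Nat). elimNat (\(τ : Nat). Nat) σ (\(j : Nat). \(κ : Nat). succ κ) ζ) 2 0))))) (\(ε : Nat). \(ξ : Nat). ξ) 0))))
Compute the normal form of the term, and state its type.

reduced normal form:
  \(z : Vec (Vec Nat 5) 1). refl (Eq Nat 8 8) (refl Nat 8)
inferred type:
  Vec (Vec Nat 5) 1 -> Eq (Eq Nat 8 8) (refl Nat 8) (refl Nat 8)


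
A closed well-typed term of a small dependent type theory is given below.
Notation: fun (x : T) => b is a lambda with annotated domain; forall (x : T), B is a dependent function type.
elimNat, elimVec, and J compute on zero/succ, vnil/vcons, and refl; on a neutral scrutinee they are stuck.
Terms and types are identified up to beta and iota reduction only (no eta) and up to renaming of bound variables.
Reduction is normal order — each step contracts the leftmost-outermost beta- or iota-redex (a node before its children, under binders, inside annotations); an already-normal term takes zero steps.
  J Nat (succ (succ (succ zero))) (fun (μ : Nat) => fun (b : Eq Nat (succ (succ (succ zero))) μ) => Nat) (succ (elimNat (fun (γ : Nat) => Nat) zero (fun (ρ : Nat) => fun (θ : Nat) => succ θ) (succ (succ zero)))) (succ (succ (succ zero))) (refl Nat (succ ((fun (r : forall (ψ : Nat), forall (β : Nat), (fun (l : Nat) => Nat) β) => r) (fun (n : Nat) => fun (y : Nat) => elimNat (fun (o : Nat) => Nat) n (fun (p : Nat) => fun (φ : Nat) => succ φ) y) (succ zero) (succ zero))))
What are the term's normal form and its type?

normal form:
  succ (succ (succ zero))
type:
  Nat
observation: reduction starts at a J iota-redex, and 8 normal-order steps reach the normal form.


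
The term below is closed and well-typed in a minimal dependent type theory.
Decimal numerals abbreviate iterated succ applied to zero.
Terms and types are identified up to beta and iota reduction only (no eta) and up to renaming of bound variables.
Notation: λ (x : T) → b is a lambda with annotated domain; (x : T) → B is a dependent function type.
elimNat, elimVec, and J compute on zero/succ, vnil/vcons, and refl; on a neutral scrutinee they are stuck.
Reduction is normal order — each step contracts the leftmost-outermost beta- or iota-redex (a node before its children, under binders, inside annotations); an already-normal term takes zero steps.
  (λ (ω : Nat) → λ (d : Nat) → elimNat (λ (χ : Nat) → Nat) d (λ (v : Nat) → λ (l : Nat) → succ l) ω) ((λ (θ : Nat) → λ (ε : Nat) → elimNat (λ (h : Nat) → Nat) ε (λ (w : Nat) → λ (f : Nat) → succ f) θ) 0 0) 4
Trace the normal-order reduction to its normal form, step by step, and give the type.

reduction (normal order):
  (λ (ω : Nat) → λ (d : Nat) → elimNat (λ (χ : Nat) → Nat) d (λ (v : Nat) → λ (l : Nat) → succ l) ω) ((λ (θ : Nat) → λ (ε : Nat) → elimNat (λ (h : Nat) → Nat) ε (λ (w : Nat) → λ (f : Nat) → succ f) θ) 0 0) 4
  ~> (λ (ω : Nat) → elimNat (λ (d : Nat) → Nat) ω (λ (χ : Nat) → λ (v : Nat) → succ v) ((λ (l : Nat) → λ (θ : Nat) → elimNat (λ (ε : Nat) → Nat) θ (λ (h : Nat) → λ (w : Nat) → succ w) l) 0 0)) 4
  ~> elimNat (λ (ω : Nat) → Nat) 4 (λ (d : Nat) → λ (χ : Nat) → succ χ) ((λ (v : Nat) → λ (l : Nat) → elimNat (λ (θ : Nat) → Nat) l (λ (ε : Nat) → λ (h : Nat) → succ h) v) 0 0)
  ~> elimNat (λ (ω : Nat) → Nat) 4 (λ (d : Nat) → λ (χ : Nat) → succ χ) ((λ (v : Nat) → elimNat (λ (l : Nat) → Nat) v (λ (θ : Nat) → λ (ε : Nat) → succ ε) 0) 0)
  ~> elimNat (λ (ω : Nat) → Nat) 4 (λ (d : Nat) → λ (χ : Nat) → succ χ) (elimNat (λ (v : Nat) → Nat) 0 (λ (l : Nat) → λ (θ : Nat) → succ θ) 0)
  ~> elimNat (λ (ω : Nat) → Nat) 4 (λ (d : Nat) → λ (χ : Nat) → succ χ) 0
  ~> 4
inferred type:
  Nat


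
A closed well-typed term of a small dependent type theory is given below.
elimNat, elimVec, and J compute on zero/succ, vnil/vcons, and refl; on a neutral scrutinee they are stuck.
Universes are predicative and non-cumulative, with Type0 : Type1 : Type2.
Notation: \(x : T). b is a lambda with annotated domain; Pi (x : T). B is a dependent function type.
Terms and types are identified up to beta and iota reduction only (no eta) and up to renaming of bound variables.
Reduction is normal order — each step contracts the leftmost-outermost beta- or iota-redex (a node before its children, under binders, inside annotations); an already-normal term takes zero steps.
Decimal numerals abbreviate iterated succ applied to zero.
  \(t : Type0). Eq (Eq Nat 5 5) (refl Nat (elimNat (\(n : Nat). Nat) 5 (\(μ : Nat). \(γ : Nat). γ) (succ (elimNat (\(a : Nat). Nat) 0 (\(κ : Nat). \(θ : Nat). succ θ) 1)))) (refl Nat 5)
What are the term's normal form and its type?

reduced normal form:
  \(t : Type0). Eq (Eq Nat 5 5) (refl Nat 5) (refl Nat 5)
type:
  Pi (t : Type0). Type0


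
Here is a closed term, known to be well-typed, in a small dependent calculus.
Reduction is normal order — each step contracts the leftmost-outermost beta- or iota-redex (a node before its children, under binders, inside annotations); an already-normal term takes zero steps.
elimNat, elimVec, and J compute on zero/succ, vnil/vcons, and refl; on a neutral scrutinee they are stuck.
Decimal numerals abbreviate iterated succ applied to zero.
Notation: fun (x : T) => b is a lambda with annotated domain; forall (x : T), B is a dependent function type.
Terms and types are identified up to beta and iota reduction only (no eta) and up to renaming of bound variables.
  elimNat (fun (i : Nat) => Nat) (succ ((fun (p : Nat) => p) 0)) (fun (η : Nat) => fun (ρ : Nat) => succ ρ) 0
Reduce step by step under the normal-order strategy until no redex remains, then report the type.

reduction (normal order):
  elimNat (fun (i : Nat) => Nat) (succ ((fun (p : Nat) => p) 0)) (fun (η : Nat) => fun (ρ : Nat) => succ ρ) 0
  ~> succ ((fun (i : Nat) => i) 0)
  ~> 1
the term's type:
  Nat


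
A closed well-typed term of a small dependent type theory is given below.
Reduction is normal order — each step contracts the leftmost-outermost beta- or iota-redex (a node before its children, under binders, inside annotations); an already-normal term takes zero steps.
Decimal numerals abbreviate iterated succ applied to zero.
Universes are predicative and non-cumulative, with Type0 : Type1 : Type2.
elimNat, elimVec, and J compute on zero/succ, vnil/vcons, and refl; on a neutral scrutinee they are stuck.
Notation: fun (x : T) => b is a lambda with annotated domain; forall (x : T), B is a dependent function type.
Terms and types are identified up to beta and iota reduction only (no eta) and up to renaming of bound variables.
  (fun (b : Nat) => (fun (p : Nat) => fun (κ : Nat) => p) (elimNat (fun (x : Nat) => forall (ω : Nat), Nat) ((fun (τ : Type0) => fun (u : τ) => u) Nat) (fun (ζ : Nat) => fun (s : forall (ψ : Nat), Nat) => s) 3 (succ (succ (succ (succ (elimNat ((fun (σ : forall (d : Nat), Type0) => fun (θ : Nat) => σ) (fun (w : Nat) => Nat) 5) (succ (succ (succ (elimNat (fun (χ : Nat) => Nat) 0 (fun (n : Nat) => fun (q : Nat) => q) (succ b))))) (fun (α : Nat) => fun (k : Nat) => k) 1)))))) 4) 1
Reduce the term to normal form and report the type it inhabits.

normal form:
  7
type:
  Nat


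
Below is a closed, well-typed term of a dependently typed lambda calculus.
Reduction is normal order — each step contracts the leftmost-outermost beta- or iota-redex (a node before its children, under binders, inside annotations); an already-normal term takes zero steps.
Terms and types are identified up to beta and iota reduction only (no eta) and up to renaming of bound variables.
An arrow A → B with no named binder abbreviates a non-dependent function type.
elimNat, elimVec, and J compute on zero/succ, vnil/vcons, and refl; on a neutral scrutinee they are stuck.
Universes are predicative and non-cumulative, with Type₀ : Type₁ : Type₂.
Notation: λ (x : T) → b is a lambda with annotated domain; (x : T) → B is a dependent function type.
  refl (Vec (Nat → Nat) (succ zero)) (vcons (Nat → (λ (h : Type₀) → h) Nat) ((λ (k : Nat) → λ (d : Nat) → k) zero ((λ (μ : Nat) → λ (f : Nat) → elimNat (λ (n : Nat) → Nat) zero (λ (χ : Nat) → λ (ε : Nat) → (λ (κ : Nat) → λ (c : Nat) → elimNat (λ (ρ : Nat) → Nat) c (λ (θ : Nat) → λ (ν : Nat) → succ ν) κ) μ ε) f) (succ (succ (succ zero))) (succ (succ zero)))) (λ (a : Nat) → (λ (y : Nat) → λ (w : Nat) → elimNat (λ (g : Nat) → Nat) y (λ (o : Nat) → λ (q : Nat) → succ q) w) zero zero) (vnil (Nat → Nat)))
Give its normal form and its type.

resulting normal form:
  refl (Vec (Nat → Nat) (succ zero)) (vcons (Nat → Nat) zero (λ (h : Nat) → zero) (vnil (Nat → Nat)))
the term's type:
  Eq (Vec (Nat → Nat) (succ zero)) (vcons (Nat → Nat) zero (λ (h : Nat) → zero) (vnil (Nat → Nat))) (vcons (Nat → Nat) zero (λ (k : Nat) → zero) (vnil (Nat → Nat)))
observation: reduction starts at a beta-redex, and 6 normal-order steps reach the normal form.


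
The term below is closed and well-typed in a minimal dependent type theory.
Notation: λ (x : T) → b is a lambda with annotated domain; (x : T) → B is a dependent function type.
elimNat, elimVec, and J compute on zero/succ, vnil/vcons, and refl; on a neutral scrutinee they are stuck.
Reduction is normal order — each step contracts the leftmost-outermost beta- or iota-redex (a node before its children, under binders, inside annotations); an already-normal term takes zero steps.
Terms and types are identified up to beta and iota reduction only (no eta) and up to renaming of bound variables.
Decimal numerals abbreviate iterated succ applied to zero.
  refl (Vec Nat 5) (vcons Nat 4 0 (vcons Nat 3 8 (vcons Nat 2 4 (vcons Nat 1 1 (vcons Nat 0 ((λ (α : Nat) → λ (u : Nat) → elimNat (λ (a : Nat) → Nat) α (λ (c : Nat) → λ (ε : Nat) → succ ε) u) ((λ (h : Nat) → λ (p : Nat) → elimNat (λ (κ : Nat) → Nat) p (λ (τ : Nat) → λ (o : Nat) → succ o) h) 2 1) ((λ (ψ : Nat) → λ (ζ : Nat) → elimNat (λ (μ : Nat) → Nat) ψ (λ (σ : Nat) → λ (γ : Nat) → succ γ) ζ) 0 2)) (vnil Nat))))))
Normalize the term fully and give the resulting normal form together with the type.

normal form:
  refl (Vec Nat 5) (vcons Nat 4 0 (vcons Nat 3 8 (vcons Nat 2 4 (vcons Nat 1 1 (vcons Nat 0 5 (vnil Nat))))))
type:
  Eq (Vec Nat 5) (vcons Nat 4 0 (vcons Nat 3 8 (vcons Nat 2 4 (vcons Nat 1 1 (vcons Nat 0 5 (vnil Nat)))))) (vcons Nat 4 0 (vcons Nat 3 8 (vcons Nat 2 4 (vcons Nat 1 1 (vcons Nat 0 5 (vnil Nat))))))
observation: the first redex contracted is a beta-redex; the normal form is reached in 27 normal-order steps.


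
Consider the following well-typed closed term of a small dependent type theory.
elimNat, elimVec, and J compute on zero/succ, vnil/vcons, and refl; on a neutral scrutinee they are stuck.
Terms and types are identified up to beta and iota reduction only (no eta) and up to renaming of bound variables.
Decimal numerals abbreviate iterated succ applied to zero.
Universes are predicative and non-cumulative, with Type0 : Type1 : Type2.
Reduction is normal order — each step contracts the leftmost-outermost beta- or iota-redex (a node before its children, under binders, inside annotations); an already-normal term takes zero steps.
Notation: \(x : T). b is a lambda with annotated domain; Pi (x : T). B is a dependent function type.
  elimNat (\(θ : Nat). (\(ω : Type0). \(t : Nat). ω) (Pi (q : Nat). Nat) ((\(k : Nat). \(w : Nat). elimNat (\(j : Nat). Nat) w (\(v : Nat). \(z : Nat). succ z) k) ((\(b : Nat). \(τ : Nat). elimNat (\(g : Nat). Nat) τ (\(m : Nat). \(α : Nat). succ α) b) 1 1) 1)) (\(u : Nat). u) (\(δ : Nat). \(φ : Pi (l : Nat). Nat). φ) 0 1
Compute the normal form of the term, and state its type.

resulting normal form:
  1
type:
  Nat
observation: 2 normal-order steps separate the term from its normal form.


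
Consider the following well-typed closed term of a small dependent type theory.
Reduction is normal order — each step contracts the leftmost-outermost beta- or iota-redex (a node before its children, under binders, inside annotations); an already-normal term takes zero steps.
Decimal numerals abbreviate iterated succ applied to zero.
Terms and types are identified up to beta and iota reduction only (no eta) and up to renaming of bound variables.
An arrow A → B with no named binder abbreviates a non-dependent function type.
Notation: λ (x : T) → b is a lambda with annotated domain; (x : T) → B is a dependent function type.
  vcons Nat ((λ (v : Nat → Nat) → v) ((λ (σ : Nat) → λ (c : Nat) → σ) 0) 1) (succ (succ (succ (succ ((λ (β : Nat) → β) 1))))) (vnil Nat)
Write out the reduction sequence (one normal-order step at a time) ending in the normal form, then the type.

normal-order reduction sequence:
  vcons Nat ((λ (v : Nat → Nat) → v) ((λ (σ : Nat) → λ (c : Nat) → σ) 0) 1) (succ (succ (succ (succ ((λ (β : Nat) → β) 1))))) (vnil Nat)
  ~> vcons Nat ((λ (v : Nat) → λ (σ : Nat) → v) 0 1) (succ (succ (succ (succ ((λ (c : Nat) → c) 1))))) (vnil Nat)
  ~> vcons Nat ((λ (v : Nat) → 0) 1) (succ (succ (succ (succ ((λ (σ : Nat) → σ) 1))))) (vnil Nat)
  ~> vcons Nat 0 (succ (succ (succ (succ ((λ (v : Nat) → v) 1))))) (vnil Nat)
  ~> vcons Nat 0 5 (vnil Nat)
inferred type:
  Vec Nat 1
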